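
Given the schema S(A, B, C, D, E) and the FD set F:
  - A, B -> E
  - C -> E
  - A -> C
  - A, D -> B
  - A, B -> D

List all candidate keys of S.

Attributes never on any right-hand side: {A} — every candidate key must contain it.
{A, B} is a candidate key since {A, B}⁺ = {A, B, C, D, E} covers every attribute.
{A, D} is a candidate key since {A, D}⁺ = {A, B, C, D, E} covers every attribute.
Any other superkey properly contains one of these, so there are no further candidate keys.

{A, B}, {A, D}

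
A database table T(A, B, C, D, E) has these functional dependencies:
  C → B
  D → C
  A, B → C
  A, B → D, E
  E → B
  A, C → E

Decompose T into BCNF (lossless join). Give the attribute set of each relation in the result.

{A, D, E}; {B, C}; {C, D}

Candidate keys of the original relation: {A, B}, {A, C}, {A, D}, {A, E}.
In {A, B, C, D, E}, {C} is not a superkey ({C}⁺ restricted to this set is {B, C}), so split on C → B into {B, C} and {A, C, D, E}.
{B, C} has no BCNF violation.
In {A, C, D, E}, {D} is not a superkey ({D}⁺ restricted to this set is {C, D}), so split on D → C into {C, D} and {A, D, E}.
{C, D} has no BCNF violation.
{A, D, E} has no BCNF violation.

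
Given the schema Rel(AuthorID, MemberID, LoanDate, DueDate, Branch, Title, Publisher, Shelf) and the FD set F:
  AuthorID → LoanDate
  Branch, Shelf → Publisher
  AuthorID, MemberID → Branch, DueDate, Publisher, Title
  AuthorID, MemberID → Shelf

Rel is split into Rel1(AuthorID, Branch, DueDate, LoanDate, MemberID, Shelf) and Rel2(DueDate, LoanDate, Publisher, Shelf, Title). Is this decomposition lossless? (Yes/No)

Rel1 ∩ Rel2 = {DueDate, LoanDate, Shelf}; its closure under F is {DueDate, LoanDate, Shelf}.
Rel1 ⊄ {DueDate, LoanDate, Shelf} and Rel2 ⊄ {DueDate, LoanDate, Shelf}, so the split is lossy.

No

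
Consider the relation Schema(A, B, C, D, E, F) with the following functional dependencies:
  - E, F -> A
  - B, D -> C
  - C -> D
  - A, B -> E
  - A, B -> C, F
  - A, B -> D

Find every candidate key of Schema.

No FD produces {B}, so it must be in every candidate key.
Closure of {A, B} is {A, B, C, D, E, F}, the whole schema; {A, B} is a candidate key.
Closure of {B, E, F} is {A, B, C, D, E, F}, the whole schema; {B, E, F} is a candidate key.
No proper subset of any of these is a key, and no other minimal superkey exists.

{A, B}, {B, E, F}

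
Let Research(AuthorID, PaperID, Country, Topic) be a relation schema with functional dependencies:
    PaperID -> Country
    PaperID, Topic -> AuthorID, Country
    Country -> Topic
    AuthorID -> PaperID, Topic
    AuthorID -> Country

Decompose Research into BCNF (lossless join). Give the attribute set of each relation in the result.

{AuthorID, Country, PaperID}; {Country, Topic}

Candidate keys of the original relation: {AuthorID}, {PaperID}.
Within {AuthorID, Country, PaperID, Topic}: {Country}⁺ ∩ {AuthorID, Country, PaperID, Topic} = {Country, Topic}, not the whole set, so Country -> Topic violates BCNF; decompose into {Country, Topic} and {AuthorID, Country, PaperID}.
{Country, Topic} has no BCNF violation.
{AuthorID, Country, PaperID} has no BCNF violation.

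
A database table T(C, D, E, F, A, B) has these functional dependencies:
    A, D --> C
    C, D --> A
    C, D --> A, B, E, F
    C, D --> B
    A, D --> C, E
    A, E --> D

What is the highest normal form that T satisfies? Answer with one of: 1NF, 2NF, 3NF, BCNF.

Candidate keys: {A, D}, {A, E}, {C, D}. Prime attributes: {A, C, D, E}.
The left-hand side of every FD is a superkey, so BCNF is satisfied.

BCNF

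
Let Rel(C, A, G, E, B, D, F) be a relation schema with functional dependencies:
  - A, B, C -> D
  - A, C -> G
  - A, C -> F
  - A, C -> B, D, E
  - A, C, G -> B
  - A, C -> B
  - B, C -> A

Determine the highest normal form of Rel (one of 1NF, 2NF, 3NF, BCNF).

Candidate keys: {A, C}, {B, C}. Prime attributes: {A, B, C}.
The left-hand side of every FD is a superkey, so BCNF is satisfied.

BCNF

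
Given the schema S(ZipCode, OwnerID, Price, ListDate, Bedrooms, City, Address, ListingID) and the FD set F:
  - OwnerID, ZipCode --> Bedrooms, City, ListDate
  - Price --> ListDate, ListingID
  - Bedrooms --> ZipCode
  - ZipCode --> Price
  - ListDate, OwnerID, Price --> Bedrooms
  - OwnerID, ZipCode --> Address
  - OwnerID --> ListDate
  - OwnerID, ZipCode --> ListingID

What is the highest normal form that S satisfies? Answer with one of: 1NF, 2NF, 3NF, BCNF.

Candidate keys: {Bedrooms, OwnerID}, {OwnerID, Price}, {OwnerID, ZipCode}. Prime attributes: {Bedrooms, OwnerID, Price, ZipCode}.
Price --> ListDate, ListingID breaks BCNF: {Price}⁺ = {ListDate, ListingID, Price}, so {Price} is not a superkey.
Price --> ListDate, ListingID determines the non-prime attributes {ListDate, ListingID} from a non-superkey — 3NF is violated.
Since {Bedrooms} ⊂ {Bedrooms, OwnerID} and {Bedrooms}⁺ ⊇ {ListDate, ListingID} with {ListDate, ListingID} non-prime, there is a partial dependency; 2NF fails.

1NF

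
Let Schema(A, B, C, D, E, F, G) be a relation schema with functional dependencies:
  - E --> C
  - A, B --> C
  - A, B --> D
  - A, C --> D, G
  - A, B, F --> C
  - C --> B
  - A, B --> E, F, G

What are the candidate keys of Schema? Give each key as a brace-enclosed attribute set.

{A, B}, {A, C}, {A, E}

Attributes never on any right-hand side: {A} — every candidate key must contain it.
Closure of {A, B} is {A, B, C, D, E, F, G}, the whole schema; {A, B} is a candidate key.
Closure of {A, C} is {A, B, C, D, E, F, G}, the whole schema; {A, C} is a candidate key.
Closure of {A, E} is {A, B, C, D, E, F, G}, the whole schema; {A, E} is a candidate key.
Any other superkey properly contains one of these, so there are no further candidate keys.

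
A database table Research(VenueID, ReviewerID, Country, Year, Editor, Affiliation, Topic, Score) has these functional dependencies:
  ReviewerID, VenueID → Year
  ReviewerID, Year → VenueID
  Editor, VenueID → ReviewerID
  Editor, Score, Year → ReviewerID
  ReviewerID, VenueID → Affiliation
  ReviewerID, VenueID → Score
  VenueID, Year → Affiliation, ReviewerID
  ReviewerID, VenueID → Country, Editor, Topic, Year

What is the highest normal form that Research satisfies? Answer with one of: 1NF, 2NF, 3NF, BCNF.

BCNF

Candidate keys: {Editor, Score, Year}, {Editor, VenueID}, {ReviewerID, VenueID}, {ReviewerID, Year}, {VenueID, Year}. Prime attributes: {Editor, ReviewerID, Score, VenueID, Year}.
The left-hand side of every FD is a superkey, so BCNF is satisfied.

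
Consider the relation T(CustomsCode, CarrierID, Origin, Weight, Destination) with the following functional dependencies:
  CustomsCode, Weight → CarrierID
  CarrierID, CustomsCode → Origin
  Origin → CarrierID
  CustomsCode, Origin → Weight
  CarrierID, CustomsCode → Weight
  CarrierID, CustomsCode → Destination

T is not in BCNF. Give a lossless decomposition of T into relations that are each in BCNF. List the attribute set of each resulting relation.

{CarrierID, Origin}; {CustomsCode, Destination, Origin, Weight}

Candidate keys of the original relation: {CarrierID, CustomsCode}, {CustomsCode, Origin}, {CustomsCode, Weight}.
{CarrierID, CustomsCode, Destination, Origin, Weight}: {Origin} determines {CarrierID, Origin} here but is not a superkey — split on Origin → CarrierID, giving {CarrierID, Origin} and {CustomsCode, Destination, Origin, Weight}.
{CarrierID, Origin} has no BCNF violation.
{CustomsCode, Destination, Origin, Weight} has no BCNF violation.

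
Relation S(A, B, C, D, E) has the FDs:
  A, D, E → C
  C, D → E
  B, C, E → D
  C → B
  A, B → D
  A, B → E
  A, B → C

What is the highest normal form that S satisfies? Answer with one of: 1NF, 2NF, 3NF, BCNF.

Candidate keys: {A, B}, {A, C}, {A, D, E}. Prime attributes: {A, B, C, D, E}.
C, D → E breaks BCNF: {C, D}⁺ = {B, C, D, E}, so {C, D} is not a superkey.
Since {E} ⊆ prime attributes and every other non-superkey FD also has a prime right side, the schema is in 3NF.

3NF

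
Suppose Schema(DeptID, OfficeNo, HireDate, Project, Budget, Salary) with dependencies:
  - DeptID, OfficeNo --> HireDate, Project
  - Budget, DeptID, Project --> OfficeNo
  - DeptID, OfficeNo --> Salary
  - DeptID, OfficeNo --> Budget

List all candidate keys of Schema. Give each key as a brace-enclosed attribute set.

Attributes never on any right-hand side: {DeptID} — every candidate key must contain it.
{DeptID, OfficeNo}⁺ = {Budget, DeptID, HireDate, OfficeNo, Project, Salary} — all of the relation — so {DeptID, OfficeNo} is a candidate key.
{Budget, DeptID, Project}⁺ = {Budget, DeptID, HireDate, OfficeNo, Project, Salary} — all of the relation — so {Budget, DeptID, Project} is a candidate key.
These are minimal and exhaustive — every other superkey contains one of them.

{Budget, DeptID, Project}, {DeptID, OfficeNo}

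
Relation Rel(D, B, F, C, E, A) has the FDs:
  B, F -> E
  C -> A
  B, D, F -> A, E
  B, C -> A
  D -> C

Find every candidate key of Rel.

{B, D, F}

No FD produces {B, D, F}, so they must be in every candidate key.
Closure of {B, D, F} is {A, B, C, D, E, F}, the whole schema; {B, D, F} is a candidate key.
No smaller or unrelated set reaches every attribute, so there are no other keys.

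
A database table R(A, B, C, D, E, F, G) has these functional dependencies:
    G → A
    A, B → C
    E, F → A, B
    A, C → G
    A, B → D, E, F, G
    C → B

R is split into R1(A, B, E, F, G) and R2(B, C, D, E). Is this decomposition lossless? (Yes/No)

No

Common attributes: {B, E}; their closure is {B, E}.
The closure covers neither R1 nor R2 entirely; the join is not lossless.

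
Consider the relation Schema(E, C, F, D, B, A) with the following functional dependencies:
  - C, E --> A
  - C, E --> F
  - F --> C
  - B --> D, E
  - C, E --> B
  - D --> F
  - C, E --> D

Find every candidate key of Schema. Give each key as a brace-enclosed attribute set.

{B} is a candidate key since {B}⁺ = {A, B, C, D, E, F} covers every attribute.
{C, E} is a candidate key since {C, E}⁺ = {A, B, C, D, E, F} covers every attribute.
{D, E} is a candidate key since {D, E}⁺ = {A, B, C, D, E, F} covers every attribute.
{E, F} is a candidate key since {E, F}⁺ = {A, B, C, D, E, F} covers every attribute.
Any other superkey properly contains one of these, so there are no further candidate keys.

{B}, {C, E}, {D, E}, {E, F}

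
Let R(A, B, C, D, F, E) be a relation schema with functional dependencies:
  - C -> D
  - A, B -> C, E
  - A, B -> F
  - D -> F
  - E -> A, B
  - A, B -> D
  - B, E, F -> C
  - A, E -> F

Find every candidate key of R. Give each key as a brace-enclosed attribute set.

{A, B}, {E}

Closure of {E} is {A, B, C, D, E, F}, the whole schema; {E} is a candidate key.
Closure of {A, B} is {A, B, C, D, E, F}, the whole schema; {A, B} is a candidate key.
These are minimal and exhaustive — every other superkey contains one of them.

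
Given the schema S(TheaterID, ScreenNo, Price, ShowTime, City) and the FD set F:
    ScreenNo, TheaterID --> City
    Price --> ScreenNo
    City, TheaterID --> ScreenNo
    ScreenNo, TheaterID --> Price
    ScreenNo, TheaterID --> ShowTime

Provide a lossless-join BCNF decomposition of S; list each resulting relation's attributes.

{City, Price, ShowTime, TheaterID}; {Price, ScreenNo}

Candidate keys of the original relation: {City, TheaterID}, {Price, TheaterID}, {ScreenNo, TheaterID}.
In {City, Price, ScreenNo, ShowTime, TheaterID}, {Price} is not a superkey ({Price}⁺ restricted to this set is {Price, ScreenNo}), so split on Price --> ScreenNo into {Price, ScreenNo} and {City, Price, ShowTime, TheaterID}.
{Price, ScreenNo} has no BCNF violation.
{City, Price, ShowTime, TheaterID} has no BCNF violation.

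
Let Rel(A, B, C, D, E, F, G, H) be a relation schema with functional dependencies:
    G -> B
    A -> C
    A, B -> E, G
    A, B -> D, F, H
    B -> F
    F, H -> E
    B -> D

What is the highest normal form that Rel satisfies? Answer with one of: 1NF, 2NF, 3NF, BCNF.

1NF

Candidate keys: {A, B}, {A, G}. Prime attributes: {A, B, G}.
G -> B breaks BCNF: {G}⁺ = {B, D, F, G}, so {G} is not a superkey.
Because {C} is non-prime and the left side of A -> C is not a superkey, the relation is not in 3NF.
Since {A} ⊂ {A, B} and {A}⁺ ⊇ {C} with {C} non-prime, there is a partial dependency; 2NF fails.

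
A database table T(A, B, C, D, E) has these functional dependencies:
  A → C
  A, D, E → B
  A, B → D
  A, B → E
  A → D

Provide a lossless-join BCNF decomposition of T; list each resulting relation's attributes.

Candidate keys of the original relation: {A, B}, {A, E}.
Within {A, B, C, D, E}: {A}⁺ ∩ {A, B, C, D, E} = {A, C, D}, not the whole set, so A → C, D violates BCNF; decompose into {A, C, D} and {A, B, E}.
{A, C, D} has no BCNF violation.
{A, B, E} has no BCNF violation.

{A, B, E}; {A, C, D}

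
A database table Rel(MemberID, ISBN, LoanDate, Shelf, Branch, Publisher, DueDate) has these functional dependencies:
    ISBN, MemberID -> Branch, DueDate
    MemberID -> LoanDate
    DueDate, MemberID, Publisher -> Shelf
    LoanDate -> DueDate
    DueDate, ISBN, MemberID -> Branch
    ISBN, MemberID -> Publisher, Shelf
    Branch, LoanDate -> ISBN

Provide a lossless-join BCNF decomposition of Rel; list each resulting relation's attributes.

Candidate keys of the original relation: {Branch, MemberID}, {ISBN, MemberID}.
Within {Branch, DueDate, ISBN, LoanDate, MemberID, Publisher, Shelf}: {MemberID}⁺ ∩ {Branch, DueDate, ISBN, LoanDate, MemberID, Publisher, Shelf} = {DueDate, LoanDate, MemberID}, not the whole set, so MemberID -> DueDate, LoanDate violates BCNF; decompose into {DueDate, LoanDate, MemberID} and {Branch, ISBN, MemberID, Publisher, Shelf}.
Within {DueDate, LoanDate, MemberID}: {LoanDate}⁺ ∩ {DueDate, LoanDate, MemberID} = {DueDate, LoanDate}, not the whole set, so LoanDate -> DueDate violates BCNF; decompose into {DueDate, LoanDate} and {LoanDate, MemberID}.
{DueDate, LoanDate} is in BCNF.
{LoanDate, MemberID} is in BCNF.
Within {Branch, ISBN, MemberID, Publisher, Shelf}: {MemberID, Publisher}⁺ ∩ {Branch, ISBN, MemberID, Publisher, Shelf} = {MemberID, Publisher, Shelf}, not the whole set, so MemberID, Publisher -> Shelf violates BCNF; decompose into {MemberID, Publisher, Shelf} and {Branch, ISBN, MemberID, Publisher}.
{MemberID, Publisher, Shelf} is in BCNF.
{Branch, ISBN, MemberID, Publisher} is in BCNF.

{Branch, ISBN, MemberID, Publisher}; {DueDate, LoanDate}; {LoanDate, MemberID}; {MemberID, Publisher, Shelf}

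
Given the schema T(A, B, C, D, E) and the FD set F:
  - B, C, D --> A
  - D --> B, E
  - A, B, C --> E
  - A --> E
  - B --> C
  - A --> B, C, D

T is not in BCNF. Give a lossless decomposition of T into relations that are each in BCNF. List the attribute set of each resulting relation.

Candidate keys of the original relation: {A}, {D}.
Within {A, B, C, D, E}: {B}⁺ ∩ {A, B, C, D, E} = {B, C}, not the whole set, so B --> C violates BCNF; decompose into {B, C} and {A, B, D, E}.
{B, C} has no BCNF violation.
{A, B, D, E} has no BCNF violation.

{A, B, D, E}; {B, C}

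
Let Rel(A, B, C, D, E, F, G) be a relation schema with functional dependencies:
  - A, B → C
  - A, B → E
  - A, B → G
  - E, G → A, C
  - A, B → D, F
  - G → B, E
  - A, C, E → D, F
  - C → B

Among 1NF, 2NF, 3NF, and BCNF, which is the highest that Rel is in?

Candidate keys: {A, B}, {A, C}, {G}. Prime attributes: {A, B, C, G}.
For C → B we have {C}⁺ = {B, C}; {C} is not a superkey, so BCNF fails.
Its right-hand attributes {B} are all prime, as are those of every other non-superkey FD — the relation is in 3NF.

3NF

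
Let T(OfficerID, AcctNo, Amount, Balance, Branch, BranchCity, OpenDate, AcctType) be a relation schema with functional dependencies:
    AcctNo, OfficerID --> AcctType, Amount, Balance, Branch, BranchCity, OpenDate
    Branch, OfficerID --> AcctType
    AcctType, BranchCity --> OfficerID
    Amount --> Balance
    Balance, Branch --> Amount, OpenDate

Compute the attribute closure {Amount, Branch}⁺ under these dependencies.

Start with {Amount, Branch}.
Amount --> Balance applies; add {Balance} → now {Amount, Balance, Branch}.
Balance, Branch --> Amount, OpenDate applies; add {OpenDate} → now {Amount, Balance, Branch, OpenDate}.
No further FD applies.

{Amount, Balance, Branch, OpenDate}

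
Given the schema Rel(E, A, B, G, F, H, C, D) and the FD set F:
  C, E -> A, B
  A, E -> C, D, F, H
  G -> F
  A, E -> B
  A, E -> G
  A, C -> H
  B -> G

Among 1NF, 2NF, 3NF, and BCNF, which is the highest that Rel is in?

Candidate keys: {A, E}, {C, E}. Prime attributes: {A, C, E}.
G -> F: {G}⁺ = {F, G}, which is not all of the attributes, so the left side is not a superkey — BCNF is violated.
G -> F determines the non-prime attribute {F} from a non-superkey — 3NF is violated.
No proper subset of a key has a non-prime attribute in its closure, so there is no partial dependency; 2NF holds.

2NF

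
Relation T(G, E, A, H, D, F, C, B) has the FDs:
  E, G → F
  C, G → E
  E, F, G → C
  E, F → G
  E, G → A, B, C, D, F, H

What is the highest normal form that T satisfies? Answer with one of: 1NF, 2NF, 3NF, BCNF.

Candidate keys: {C, G}, {E, F}, {E, G}. Prime attributes: {C, E, F, G}.
Each dependency's left side is a superkey — BCNF holds.

BCNF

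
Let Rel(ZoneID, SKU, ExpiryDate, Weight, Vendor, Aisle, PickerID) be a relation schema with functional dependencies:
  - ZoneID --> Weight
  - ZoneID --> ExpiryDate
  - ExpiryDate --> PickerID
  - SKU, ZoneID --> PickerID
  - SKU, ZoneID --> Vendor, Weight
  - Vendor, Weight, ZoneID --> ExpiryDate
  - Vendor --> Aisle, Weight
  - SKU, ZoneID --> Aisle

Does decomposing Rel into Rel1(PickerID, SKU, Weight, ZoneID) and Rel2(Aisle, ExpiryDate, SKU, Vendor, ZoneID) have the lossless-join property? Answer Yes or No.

Yes

Common attributes: {SKU, ZoneID}; their closure is {Aisle, ExpiryDate, PickerID, SKU, Vendor, Weight, ZoneID}.
Rel1 is contained in that closure, so Rel1 ∩ Rel2 --> Rel1 holds and the join is lossless.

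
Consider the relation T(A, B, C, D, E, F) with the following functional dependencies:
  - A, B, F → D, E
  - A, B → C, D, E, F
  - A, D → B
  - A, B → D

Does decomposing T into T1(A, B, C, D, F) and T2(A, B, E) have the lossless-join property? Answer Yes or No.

Yes

The shared attributes are {A, B} and {A, B}⁺ = {A, B, C, D, E, F}.
Since T1 ⊆ {A, B, C, D, E, F}, the intersection is a superkey of T1; the decomposition is lossless.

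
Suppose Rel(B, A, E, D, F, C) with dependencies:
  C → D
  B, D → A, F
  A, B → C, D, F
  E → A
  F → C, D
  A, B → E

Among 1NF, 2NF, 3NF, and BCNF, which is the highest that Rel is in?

Candidate keys: {A, B}, {B, C}, {B, D}, {B, E}, {B, F}. Prime attributes: {A, B, C, D, E, F}.
C → D: {C}⁺ = {C, D}, which is not all of the attributes, so the left side is not a superkey — BCNF is violated.
But every attribute on its right side ({D}) is prime, and the same holds for every other non-superkey FD, so 3NF still holds.

3NF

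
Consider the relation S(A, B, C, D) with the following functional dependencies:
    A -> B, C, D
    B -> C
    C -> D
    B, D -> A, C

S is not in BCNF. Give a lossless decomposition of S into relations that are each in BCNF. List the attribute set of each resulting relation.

Candidate keys of the original relation: {A}, {B}.
Within {A, B, C, D}: {C}⁺ ∩ {A, B, C, D} = {C, D}, not the whole set, so C -> D violates BCNF; decompose into {C, D} and {A, B, C}.
{C, D}: every determinant is a superkey — BCNF.
{A, B, C}: every determinant is a superkey — BCNF.

{A, B, C}; {C, D}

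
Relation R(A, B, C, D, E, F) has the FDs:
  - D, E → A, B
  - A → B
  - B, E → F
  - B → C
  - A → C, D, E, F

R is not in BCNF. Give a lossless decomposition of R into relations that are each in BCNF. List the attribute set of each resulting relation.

Candidate keys of the original relation: {A}, {D, E}.
Within {A, B, C, D, E, F}: {B, E}⁺ ∩ {A, B, C, D, E, F} = {B, C, E, F}, not the whole set, so B, E → C, F violates BCNF; decompose into {B, C, E, F} and {A, B, D, E}.
Within {B, C, E, F}: {B}⁺ ∩ {B, C, E, F} = {B, C}, not the whole set, so B → C violates BCNF; decompose into {B, C} and {B, E, F}.
{B, C} is in BCNF.
{B, E, F} is in BCNF.
{A, B, D, E} is in BCNF.

{A, B, D, E}; {B, C}; {B, E, F}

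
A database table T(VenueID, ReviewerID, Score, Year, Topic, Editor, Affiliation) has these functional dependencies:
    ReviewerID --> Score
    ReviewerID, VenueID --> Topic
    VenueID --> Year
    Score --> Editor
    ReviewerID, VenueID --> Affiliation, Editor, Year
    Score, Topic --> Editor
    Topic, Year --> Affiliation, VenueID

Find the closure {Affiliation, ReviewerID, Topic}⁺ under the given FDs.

{Affiliation, Editor, ReviewerID, Score, Topic}

Start with {Affiliation, ReviewerID, Topic}.
ReviewerID --> Score applies; add {Score} → now {Affiliation, ReviewerID, Score, Topic}.
Score --> Editor applies; add {Editor} → now {Affiliation, Editor, ReviewerID, Score, Topic}.
No further FD applies.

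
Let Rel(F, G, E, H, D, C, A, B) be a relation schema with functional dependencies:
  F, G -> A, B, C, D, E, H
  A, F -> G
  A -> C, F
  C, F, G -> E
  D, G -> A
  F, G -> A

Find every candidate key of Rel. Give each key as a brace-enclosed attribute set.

Closure of {A} is {A, B, C, D, E, F, G, H}, the whole schema; {A} is a candidate key.
Closure of {D, G} is {A, B, C, D, E, F, G, H}, the whole schema; {D, G} is a candidate key.
Closure of {F, G} is {A, B, C, D, E, F, G, H}, the whole schema; {F, G} is a candidate key.
Any other superkey properly contains one of these, so there are no further candidate keys.

{A}, {D, G}, {F, G}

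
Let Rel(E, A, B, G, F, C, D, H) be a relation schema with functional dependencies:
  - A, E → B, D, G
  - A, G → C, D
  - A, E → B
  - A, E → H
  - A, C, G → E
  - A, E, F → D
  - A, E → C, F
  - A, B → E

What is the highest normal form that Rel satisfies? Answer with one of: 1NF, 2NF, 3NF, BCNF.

BCNF

Candidate keys: {A, B}, {A, E}, {A, G}. Prime attributes: {A, B, E, G}.
Every FD has a superkey on the left, so the relation is in BCNF.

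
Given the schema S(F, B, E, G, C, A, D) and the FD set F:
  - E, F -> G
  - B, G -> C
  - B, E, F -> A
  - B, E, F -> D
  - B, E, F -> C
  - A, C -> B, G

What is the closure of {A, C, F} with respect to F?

{A, B, C, F, G}

Start with {A, C, F}.
A, C -> B, G applies; add {B, G} → now {A, B, C, F, G}.
No further FD applies.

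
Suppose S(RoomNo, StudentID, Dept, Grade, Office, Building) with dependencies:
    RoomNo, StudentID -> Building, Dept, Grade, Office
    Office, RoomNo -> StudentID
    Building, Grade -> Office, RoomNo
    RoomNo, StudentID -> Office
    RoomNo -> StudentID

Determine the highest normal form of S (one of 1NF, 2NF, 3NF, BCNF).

BCNF

Candidate keys: {Building, Grade}, {RoomNo}. Prime attributes: {Building, Grade, RoomNo}.
Each dependency's left side is a superkey — BCNF holds.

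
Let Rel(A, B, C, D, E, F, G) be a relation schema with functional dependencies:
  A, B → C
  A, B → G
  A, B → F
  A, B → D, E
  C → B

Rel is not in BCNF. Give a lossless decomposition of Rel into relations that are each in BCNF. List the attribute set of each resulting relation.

Candidate keys of the original relation: {A, B}, {A, C}.
In {A, B, C, D, E, F, G}, {C} is not a superkey ({C}⁺ restricted to this set is {B, C}), so split on C → B into {B, C} and {A, C, D, E, F, G}.
{B, C} has no BCNF violation.
{A, C, D, E, F, G} has no BCNF violation.

{A, C, D, E, F, G}; {B, C}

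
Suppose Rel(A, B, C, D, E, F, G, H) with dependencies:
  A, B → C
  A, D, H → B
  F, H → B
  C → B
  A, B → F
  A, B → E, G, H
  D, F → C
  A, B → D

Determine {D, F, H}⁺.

Start with {D, F, H}.
F, H → B applies; add {B} → now {B, D, F, H}.
D, F → C applies; add {C} → now {B, C, D, F, H}.
No further FD applies.

{B, C, D, F, H}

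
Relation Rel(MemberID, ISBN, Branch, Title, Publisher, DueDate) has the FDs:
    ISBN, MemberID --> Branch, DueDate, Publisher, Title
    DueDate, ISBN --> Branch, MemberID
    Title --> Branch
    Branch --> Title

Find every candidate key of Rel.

{DueDate, ISBN}, {ISBN, MemberID}

Attributes never on any right-hand side: {ISBN} — every candidate key must contain it.
{DueDate, ISBN}⁺ = {Branch, DueDate, ISBN, MemberID, Publisher, Title}, which is every attribute, so {DueDate, ISBN} is a candidate key.
{ISBN, MemberID}⁺ = {Branch, DueDate, ISBN, MemberID, Publisher, Title}, which is every attribute, so {ISBN, MemberID} is a candidate key.
These are minimal and exhaustive — every other superkey contains one of them.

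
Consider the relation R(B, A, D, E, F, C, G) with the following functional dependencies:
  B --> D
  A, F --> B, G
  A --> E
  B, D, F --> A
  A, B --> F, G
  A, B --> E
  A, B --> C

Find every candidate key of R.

{A, B}, {A, F}, {B, F}

Closure of {A, B} is {A, B, C, D, E, F, G}, the whole schema; {A, B} is a candidate key.
Closure of {A, F} is {A, B, C, D, E, F, G}, the whole schema; {A, F} is a candidate key.
Closure of {B, F} is {A, B, C, D, E, F, G}, the whole schema; {B, F} is a candidate key.
No proper subset of any of these is a key, and no other minimal superkey exists.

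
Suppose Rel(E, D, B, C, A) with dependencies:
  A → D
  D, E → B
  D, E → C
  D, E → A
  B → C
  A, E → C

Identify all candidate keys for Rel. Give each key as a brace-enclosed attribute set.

No FD produces {E}, so it must be in every candidate key.
{A, E} is a candidate key since {A, E}⁺ = {A, B, C, D, E} covers every attribute.
{D, E} is a candidate key since {D, E}⁺ = {A, B, C, D, E} covers every attribute.
Any other superkey properly contains one of these, so there are no further candidate keys.

{A, E}, {D, E}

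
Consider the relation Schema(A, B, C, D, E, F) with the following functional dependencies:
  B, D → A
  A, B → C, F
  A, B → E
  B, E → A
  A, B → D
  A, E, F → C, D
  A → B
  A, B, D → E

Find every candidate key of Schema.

Closure of {A} is {A, B, C, D, E, F}, the whole schema; {A} is a candidate key.
Closure of {B, D} is {A, B, C, D, E, F}, the whole schema; {B, D} is a candidate key.
Closure of {B, E} is {A, B, C, D, E, F}, the whole schema; {B, E} is a candidate key.
No proper subset of any of these is a key, and no other minimal superkey exists.

{A}, {B, D}, {B, E}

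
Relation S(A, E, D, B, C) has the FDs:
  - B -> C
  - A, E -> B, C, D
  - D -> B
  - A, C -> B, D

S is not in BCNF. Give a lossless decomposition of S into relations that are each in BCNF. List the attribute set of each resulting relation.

{A, D, E}; {B, C}; {B, D}

Candidate key of the original relation: {A, E}.
Within {A, B, C, D, E}: {B}⁺ ∩ {A, B, C, D, E} = {B, C}, not the whole set, so B -> C violates BCNF; decompose into {B, C} and {A, B, D, E}.
{B, C} has no BCNF violation.
Within {A, B, D, E}: {D}⁺ ∩ {A, B, D, E} = {B, D}, not the whole set, so D -> B violates BCNF; decompose into {B, D} and {A, D, E}.
{B, D} has no BCNF violation.
{A, D, E} has no BCNF violation.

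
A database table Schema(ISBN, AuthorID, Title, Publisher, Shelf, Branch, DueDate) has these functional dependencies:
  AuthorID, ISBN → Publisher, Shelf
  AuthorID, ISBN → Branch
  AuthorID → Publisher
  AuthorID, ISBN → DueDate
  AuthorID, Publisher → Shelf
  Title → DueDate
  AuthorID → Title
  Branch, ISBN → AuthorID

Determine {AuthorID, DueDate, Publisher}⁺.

{AuthorID, DueDate, Publisher, Shelf, Title}

Start with {AuthorID, DueDate, Publisher}.
AuthorID, Publisher → Shelf applies; add {Shelf} → now {AuthorID, DueDate, Publisher, Shelf}.
AuthorID → Title applies; add {Title} → now {AuthorID, DueDate, Publisher, Shelf, Title}.
No further FD applies.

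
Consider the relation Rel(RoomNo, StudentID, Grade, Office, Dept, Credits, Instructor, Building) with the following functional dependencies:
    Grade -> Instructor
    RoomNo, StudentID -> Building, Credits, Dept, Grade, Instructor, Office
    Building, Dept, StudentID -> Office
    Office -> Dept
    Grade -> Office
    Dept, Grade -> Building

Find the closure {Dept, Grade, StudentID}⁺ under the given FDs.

Start with {Dept, Grade, StudentID}.
Grade -> Instructor applies; add {Instructor} → now {Dept, Grade, Instructor, StudentID}.
Grade -> Office applies; add {Office} → now {Dept, Grade, Instructor, Office, StudentID}.
Dept, Grade -> Building applies; add {Building} → now {Building, Dept, Grade, Instructor, Office, StudentID}.
No further FD applies.

{Building, Dept, Grade, Instructor, Office, StudentID}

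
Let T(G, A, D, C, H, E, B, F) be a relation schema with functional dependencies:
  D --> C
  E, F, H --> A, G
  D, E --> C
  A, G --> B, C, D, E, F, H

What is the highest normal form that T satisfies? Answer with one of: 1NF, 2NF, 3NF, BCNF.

2NF

Candidate keys: {A, G}, {E, F, H}. Prime attributes: {A, E, F, G, H}.
D --> C breaks BCNF: {D}⁺ = {C, D}, so {D} is not a superkey.
Because {C} is non-prime and the left side of D --> C is not a superkey, the relation is not in 3NF.
Checking every proper subset of each key, none determines a non-prime attribute — 2NF is satisfied.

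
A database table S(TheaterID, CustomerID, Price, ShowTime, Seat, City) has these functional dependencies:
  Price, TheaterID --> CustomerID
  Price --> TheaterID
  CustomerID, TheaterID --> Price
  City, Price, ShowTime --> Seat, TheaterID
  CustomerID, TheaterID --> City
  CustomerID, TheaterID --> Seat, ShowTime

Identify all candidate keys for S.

{Price} is a candidate key since {Price}⁺ = {City, CustomerID, Price, Seat, ShowTime, TheaterID} covers every attribute.
{CustomerID, TheaterID} is a candidate key since {CustomerID, TheaterID}⁺ = {City, CustomerID, Price, Seat, ShowTime, TheaterID} covers every attribute.
No proper subset of any of these is a key, and no other minimal superkey exists.

{CustomerID, TheaterID}, {Price}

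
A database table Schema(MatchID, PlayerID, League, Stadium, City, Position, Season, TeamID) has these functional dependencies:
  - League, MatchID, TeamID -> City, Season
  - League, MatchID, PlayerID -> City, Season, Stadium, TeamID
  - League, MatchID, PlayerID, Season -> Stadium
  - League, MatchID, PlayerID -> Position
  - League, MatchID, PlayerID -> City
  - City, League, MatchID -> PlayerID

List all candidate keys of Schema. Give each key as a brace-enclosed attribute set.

{City, League, MatchID}, {League, MatchID, PlayerID}, {League, MatchID, TeamID}

No FD produces {League, MatchID}, so they must be in every candidate key.
{City, League, MatchID}⁺ = {City, League, MatchID, PlayerID, Position, Season, Stadium, TeamID}, which is every attribute, so {City, League, MatchID} is a candidate key.
{League, MatchID, PlayerID}⁺ = {City, League, MatchID, PlayerID, Position, Season, Stadium, TeamID}, which is every attribute, so {League, MatchID, PlayerID} is a candidate key.
{League, MatchID, TeamID}⁺ = {City, League, MatchID, PlayerID, Position, Season, Stadium, TeamID}, which is every attribute, so {League, MatchID, TeamID} is a candidate key.
These are minimal and exhaustive — every other superkey contains one of them.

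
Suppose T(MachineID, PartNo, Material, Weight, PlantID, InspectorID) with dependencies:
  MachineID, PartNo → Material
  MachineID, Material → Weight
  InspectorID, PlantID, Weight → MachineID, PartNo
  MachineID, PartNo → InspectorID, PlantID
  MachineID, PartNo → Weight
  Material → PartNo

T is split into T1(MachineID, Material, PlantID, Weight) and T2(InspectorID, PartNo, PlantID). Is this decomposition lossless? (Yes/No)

No

T1 ∩ T2 = {PlantID}; its closure under F is {PlantID}.
T1 ⊄ {PlantID} and T2 ⊄ {PlantID}, so the split is lossy.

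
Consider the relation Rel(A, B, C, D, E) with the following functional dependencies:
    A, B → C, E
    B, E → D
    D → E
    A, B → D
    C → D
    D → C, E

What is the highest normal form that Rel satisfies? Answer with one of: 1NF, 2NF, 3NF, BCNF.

2NF

Candidate key: {A, B}. Prime attributes: {A, B}.
For B, E → D we have {B, E}⁺ = {B, C, D, E}; {B, E} is not a superkey, so BCNF fails.
Because {D} is non-prime and the left side of B, E → D is not a superkey, the relation is not in 3NF.
No non-prime attribute depends on a proper subset of any candidate key, so 2NF holds.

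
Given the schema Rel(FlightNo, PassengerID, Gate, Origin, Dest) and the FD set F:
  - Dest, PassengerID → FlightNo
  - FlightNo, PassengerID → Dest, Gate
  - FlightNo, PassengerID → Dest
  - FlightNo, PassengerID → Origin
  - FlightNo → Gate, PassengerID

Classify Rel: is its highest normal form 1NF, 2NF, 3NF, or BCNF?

Candidate keys: {Dest, PassengerID}, {FlightNo}. Prime attributes: {Dest, FlightNo, PassengerID}.
Each dependency's left side is a superkey — BCNF holds.

BCNF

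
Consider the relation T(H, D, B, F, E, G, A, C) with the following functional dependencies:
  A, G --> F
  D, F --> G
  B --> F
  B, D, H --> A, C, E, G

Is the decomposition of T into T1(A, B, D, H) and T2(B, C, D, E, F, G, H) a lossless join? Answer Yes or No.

Yes

T1 ∩ T2 = {B, D, H}; its closure under F is {A, B, C, D, E, F, G, H}.
This includes all of T1, so the common attributes are a superkey of T1 — the join is lossless.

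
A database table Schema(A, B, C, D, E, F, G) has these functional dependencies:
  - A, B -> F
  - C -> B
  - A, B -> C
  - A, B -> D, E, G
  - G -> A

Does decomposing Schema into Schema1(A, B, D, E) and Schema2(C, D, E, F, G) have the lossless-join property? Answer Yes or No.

No

Schema1 ∩ Schema2 = {D, E}; its closure under F is {D, E}.
The closure covers neither Schema1 nor Schema2 entirely; the join is not lossless.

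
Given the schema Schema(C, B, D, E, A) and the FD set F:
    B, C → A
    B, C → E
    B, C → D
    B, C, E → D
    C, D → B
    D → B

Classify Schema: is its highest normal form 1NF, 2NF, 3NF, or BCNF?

Candidate keys: {B, C}, {C, D}. Prime attributes: {B, C, D}.
For D → B we have {D}⁺ = {B, D}; {D} is not a superkey, so BCNF fails.
But every attribute on its right side ({B}) is prime, and the same holds for every other non-superkey FD, so 3NF still holds.

3NF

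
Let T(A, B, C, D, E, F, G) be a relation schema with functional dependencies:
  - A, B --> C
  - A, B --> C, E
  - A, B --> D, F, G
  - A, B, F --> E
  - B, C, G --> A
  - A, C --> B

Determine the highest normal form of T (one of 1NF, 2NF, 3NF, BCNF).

BCNF

Candidate keys: {A, B}, {A, C}, {B, C, G}. Prime attributes: {A, B, C, G}.
The left-hand side of every FD is a superkey, so BCNF is satisfied.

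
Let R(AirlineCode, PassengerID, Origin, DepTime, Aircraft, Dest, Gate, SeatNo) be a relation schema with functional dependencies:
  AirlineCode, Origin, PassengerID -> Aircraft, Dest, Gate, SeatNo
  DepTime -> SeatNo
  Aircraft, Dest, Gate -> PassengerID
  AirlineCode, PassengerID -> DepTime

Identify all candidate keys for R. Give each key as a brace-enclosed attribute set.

No FD produces {AirlineCode, Origin}, so they must be in every candidate key.
Closure of {AirlineCode, Origin, PassengerID} is {Aircraft, AirlineCode, DepTime, Dest, Gate, Origin, PassengerID, SeatNo}, the whole schema; {AirlineCode, Origin, PassengerID} is a candidate key.
Closure of {Aircraft, AirlineCode, Dest, Gate, Origin} is {Aircraft, AirlineCode, DepTime, Dest, Gate, Origin, PassengerID, SeatNo}, the whole schema; {Aircraft, AirlineCode, Dest, Gate, Origin} is a candidate key.
Any other superkey properly contains one of these, so there are no further candidate keys.

{Aircraft, AirlineCode, Dest, Gate, Origin}, {AirlineCode, Origin, PassengerID}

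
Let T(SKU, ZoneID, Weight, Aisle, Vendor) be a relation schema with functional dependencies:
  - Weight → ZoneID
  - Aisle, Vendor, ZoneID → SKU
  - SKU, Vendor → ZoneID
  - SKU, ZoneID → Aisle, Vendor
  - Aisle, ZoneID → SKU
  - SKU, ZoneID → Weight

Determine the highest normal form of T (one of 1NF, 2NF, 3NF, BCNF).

Candidate keys: {Aisle, Weight}, {Aisle, ZoneID}, {SKU, Vendor}, {SKU, Weight}, {SKU, ZoneID}. Prime attributes: {Aisle, SKU, Vendor, Weight, ZoneID}.
Weight → ZoneID breaks BCNF: {Weight}⁺ = {Weight, ZoneID}, so {Weight} is not a superkey.
Since {ZoneID} ⊆ prime attributes and every other non-superkey FD also has a prime right side, the schema is in 3NF.

3NF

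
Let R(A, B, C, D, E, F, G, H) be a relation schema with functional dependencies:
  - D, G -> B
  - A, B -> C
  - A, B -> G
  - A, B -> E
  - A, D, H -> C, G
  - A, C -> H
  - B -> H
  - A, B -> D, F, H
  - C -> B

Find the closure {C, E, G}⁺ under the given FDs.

{B, C, E, G, H}

Start with {C, E, G}.
C -> B applies; add {B} → now {B, C, E, G}.
B -> H applies; add {H} → now {B, C, E, G, H}.
No further FD applies.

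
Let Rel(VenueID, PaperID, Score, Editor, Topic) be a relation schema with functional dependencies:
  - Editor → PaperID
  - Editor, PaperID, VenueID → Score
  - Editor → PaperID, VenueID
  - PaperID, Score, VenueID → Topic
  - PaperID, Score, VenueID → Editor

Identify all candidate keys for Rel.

{Editor}, {PaperID, Score, VenueID}

Closure of {Editor} is {Editor, PaperID, Score, Topic, VenueID}, the whole schema; {Editor} is a candidate key.
Closure of {PaperID, Score, VenueID} is {Editor, PaperID, Score, Topic, VenueID}, the whole schema; {PaperID, Score, VenueID} is a candidate key.
Any other superkey properly contains one of these, so there are no further candidate keys.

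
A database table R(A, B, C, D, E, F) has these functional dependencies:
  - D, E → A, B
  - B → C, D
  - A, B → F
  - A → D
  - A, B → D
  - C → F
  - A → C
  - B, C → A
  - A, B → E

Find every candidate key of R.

Closure of {B} is {A, B, C, D, E, F}, the whole schema; {B} is a candidate key.
Closure of {A, E} is {A, B, C, D, E, F}, the whole schema; {A, E} is a candidate key.
Closure of {D, E} is {A, B, C, D, E, F}, the whole schema; {D, E} is a candidate key.
Any other superkey properly contains one of these, so there are no further candidate keys.

{A, E}, {B}, {D, E}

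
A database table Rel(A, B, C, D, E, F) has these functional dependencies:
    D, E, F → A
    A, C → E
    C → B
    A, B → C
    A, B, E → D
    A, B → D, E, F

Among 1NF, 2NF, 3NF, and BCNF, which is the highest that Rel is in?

Candidate keys: {A, B}, {A, C}, {B, D, E, F}, {C, D, E, F}. Prime attributes: {A, B, C, D, E, F}.
D, E, F → A: {D, E, F}⁺ = {A, D, E, F}, which is not all of the attributes, so the left side is not a superkey — BCNF is violated.
But every attribute on its right side ({A}) is prime, and the same holds for every other non-superkey FD, so 3NF still holds.

3NF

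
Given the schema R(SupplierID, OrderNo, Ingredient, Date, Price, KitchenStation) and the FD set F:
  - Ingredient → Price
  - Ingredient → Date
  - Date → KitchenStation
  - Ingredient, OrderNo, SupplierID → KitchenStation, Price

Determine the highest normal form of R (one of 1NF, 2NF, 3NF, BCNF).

1NF

Candidate key: {Ingredient, OrderNo, SupplierID}. Prime attributes: {Ingredient, OrderNo, SupplierID}.
Ingredient → Price breaks BCNF: {Ingredient}⁺ = {Date, Ingredient, KitchenStation, Price}, so {Ingredient} is not a superkey.
Ingredient → Price determines the non-prime attribute {Price} from a non-superkey — 3NF is violated.
The proper key subset {Ingredient} of {Ingredient, OrderNo, SupplierID} determines non-prime {Date, KitchenStation, Price}, so the relation is not even in 2NF.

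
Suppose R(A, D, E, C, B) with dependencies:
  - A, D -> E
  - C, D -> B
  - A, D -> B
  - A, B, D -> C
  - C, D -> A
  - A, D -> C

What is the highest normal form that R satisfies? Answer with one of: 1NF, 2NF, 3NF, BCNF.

Candidate keys: {A, D}, {C, D}. Prime attributes: {A, C, D}.
Every FD has a superkey on the left, so the relation is in BCNF.

BCNF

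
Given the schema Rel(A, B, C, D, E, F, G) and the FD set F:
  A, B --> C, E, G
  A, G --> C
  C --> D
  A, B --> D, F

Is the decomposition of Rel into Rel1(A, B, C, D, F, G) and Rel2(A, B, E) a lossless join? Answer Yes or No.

Rel1 ∩ Rel2 = {A, B}; its closure under F is {A, B, C, D, E, F, G}.
Rel1 is contained in that closure, so Rel1 ∩ Rel2 --> Rel1 holds and the join is lossless.

Yes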